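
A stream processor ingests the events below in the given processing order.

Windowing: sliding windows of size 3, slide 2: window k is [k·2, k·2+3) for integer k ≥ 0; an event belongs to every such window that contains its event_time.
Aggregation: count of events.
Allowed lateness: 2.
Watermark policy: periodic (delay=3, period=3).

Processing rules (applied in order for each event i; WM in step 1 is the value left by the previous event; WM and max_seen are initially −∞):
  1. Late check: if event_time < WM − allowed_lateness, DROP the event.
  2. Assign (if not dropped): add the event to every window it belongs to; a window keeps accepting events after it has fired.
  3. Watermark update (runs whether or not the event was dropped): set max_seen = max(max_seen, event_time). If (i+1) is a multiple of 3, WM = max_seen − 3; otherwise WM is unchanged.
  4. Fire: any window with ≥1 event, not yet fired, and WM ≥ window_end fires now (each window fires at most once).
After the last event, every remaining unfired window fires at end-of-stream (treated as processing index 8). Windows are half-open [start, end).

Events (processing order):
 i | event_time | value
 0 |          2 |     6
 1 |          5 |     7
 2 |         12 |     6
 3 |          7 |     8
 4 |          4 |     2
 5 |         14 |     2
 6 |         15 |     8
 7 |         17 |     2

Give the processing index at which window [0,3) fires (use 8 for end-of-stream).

2

i=0 t=2 v=6: → [2,5),[0,3); WM=−∞
i=1 t=5 v=7: → [4,7); WM=−∞
i=2 t=12 v=6: → [12,15),[10,13); WM=9; [0,3) fires=1 [2,5) fires=1 [4,7) fires=1
i=3 t=7 v=8: → [6,9); WM=9; [6,9) fires=1
i=4 t=4 v=2: DROP (t<9-2); WM=9
i=5 t=14 v=2: → [14,17),[12,15); WM=11
i=6 t=15 v=8: → [14,17); WM=11
i=7 t=17 v=2: → [16,19); WM=11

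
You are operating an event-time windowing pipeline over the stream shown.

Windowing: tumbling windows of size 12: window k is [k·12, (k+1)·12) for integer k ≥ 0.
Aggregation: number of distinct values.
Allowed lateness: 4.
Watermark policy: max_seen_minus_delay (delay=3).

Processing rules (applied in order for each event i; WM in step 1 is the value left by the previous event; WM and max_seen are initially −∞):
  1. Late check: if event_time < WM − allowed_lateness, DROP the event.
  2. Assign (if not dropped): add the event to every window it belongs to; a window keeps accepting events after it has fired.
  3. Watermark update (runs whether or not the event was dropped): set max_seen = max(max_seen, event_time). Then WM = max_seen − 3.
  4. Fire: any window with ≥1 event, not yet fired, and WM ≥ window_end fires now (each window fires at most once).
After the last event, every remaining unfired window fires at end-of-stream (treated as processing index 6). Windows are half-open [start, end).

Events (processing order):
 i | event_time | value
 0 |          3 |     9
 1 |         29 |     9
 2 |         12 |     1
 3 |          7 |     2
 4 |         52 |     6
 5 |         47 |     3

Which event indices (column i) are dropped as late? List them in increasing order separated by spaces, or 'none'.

i=0 t=3 v=9: → [0,12); WM=0
i=1 t=29 v=9: → [24,36); WM=26; [0,12) fires=1
i=2 t=12 v=1: DROP (t<26-4); WM=26
i=3 t=7 v=2: DROP (t<26-4); WM=26
i=4 t=52 v=6: → [48,60); WM=49; [24,36) fires=1
i=5 t=47 v=3: → [36,48); WM=49; [36,48) fires=1

2 3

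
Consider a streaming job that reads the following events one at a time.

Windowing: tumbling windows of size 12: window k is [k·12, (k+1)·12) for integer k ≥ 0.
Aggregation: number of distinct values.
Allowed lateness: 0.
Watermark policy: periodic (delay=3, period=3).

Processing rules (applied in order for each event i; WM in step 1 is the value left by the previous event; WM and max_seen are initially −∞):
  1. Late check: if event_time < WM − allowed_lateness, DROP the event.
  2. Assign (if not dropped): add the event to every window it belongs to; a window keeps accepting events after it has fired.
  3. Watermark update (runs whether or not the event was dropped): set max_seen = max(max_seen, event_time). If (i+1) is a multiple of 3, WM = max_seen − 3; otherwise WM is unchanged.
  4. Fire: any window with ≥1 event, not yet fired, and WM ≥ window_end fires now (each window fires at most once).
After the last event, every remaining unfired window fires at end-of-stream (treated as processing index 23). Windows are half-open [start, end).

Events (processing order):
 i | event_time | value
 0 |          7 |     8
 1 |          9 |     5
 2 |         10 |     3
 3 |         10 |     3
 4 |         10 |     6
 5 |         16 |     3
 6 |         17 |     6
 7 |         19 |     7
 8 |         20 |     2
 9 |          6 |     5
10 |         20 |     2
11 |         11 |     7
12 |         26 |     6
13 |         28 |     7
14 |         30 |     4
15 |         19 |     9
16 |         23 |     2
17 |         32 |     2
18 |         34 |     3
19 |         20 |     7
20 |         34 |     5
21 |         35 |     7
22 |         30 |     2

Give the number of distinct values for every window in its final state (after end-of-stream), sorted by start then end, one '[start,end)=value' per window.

i=0 t=7 v=8: → [0,12); WM=−∞
i=1 t=9 v=5: → [0,12); WM=−∞
i=2 t=10 v=3: → [0,12); WM=7
i=3 t=10 v=3: → [0,12); WM=7
i=4 t=10 v=6: → [0,12); WM=7
i=5 t=16 v=3: → [12,24); WM=13; [0,12) fires=4
i=6 t=17 v=6: → [12,24); WM=13
i=7 t=19 v=7: → [12,24); WM=13
i=8 t=20 v=2: → [12,24); WM=17
i=9 t=6 v=5: DROP (t<17-0); WM=17
i=10 t=20 v=2: → [12,24); WM=17
i=11 t=11 v=7: DROP (t<17-0); WM=17
i=12 t=26 v=6: → [24,36); WM=17
i=13 t=28 v=7: → [24,36); WM=17
i=14 t=30 v=4: → [24,36); WM=27; [12,24) fires=4
i=15 t=19 v=9: DROP (t<27-0); WM=27
i=16 t=23 v=2: DROP (t<27-0); WM=27
i=17 t=32 v=2: → [24,36); WM=29
i=18 t=34 v=3: → [24,36); WM=29
i=19 t=20 v=7: DROP (t<29-0); WM=29
i=20 t=34 v=5: → [24,36); WM=31
i=21 t=35 v=7: → [24,36); WM=31
i=22 t=30 v=2: DROP (t<31-0); WM=31

[0,12)=4 [12,24)=4 [24,36)=6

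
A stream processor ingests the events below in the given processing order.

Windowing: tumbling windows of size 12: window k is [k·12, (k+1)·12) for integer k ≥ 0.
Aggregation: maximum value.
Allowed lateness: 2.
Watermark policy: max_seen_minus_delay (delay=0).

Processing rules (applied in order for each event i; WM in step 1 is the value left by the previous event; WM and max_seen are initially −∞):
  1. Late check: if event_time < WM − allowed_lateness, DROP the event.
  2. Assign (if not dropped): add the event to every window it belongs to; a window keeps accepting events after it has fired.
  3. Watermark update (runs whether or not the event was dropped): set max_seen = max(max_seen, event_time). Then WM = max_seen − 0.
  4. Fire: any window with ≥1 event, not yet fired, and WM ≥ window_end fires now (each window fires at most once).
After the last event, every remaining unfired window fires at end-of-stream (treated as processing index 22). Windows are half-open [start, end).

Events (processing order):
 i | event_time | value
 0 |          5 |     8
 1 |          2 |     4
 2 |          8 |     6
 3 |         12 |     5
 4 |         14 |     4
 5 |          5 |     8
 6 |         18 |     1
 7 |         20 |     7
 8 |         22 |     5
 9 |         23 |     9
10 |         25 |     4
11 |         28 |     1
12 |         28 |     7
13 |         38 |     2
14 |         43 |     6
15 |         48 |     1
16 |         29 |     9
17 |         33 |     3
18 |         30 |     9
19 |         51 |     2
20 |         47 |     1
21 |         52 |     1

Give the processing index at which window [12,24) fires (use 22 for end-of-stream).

i=0 t=5 v=8: → [0,12); WM=5
i=1 t=2 v=4: DROP (t<5-2); WM=5
i=2 t=8 v=6: → [0,12); WM=8
i=3 t=12 v=5: → [12,24); WM=12; [0,12) fires=8
i=4 t=14 v=4: → [12,24); WM=14
i=5 t=5 v=8: DROP (t<14-2); WM=14
i=6 t=18 v=1: → [12,24); WM=18
i=7 t=20 v=7: → [12,24); WM=20
i=8 t=22 v=5: → [12,24); WM=22
i=9 t=23 v=9: → [12,24); WM=23
i=10 t=25 v=4: → [24,36); WM=25; [12,24) fires=9
i=11 t=28 v=1: → [24,36); WM=28
i=12 t=28 v=7: → [24,36); WM=28
i=13 t=38 v=2: → [36,48); WM=38; [24,36) fires=7
i=14 t=43 v=6: → [36,48); WM=43
i=15 t=48 v=1: → [48,60); WM=48; [36,48) fires=6
i=16 t=29 v=9: DROP (t<48-2); WM=48
i=17 t=33 v=3: DROP (t<48-2); WM=48
i=18 t=30 v=9: DROP (t<48-2); WM=48
i=19 t=51 v=2: → [48,60); WM=51
i=20 t=47 v=1: DROP (t<51-2); WM=51
i=21 t=52 v=1: → [48,60); WM=52

10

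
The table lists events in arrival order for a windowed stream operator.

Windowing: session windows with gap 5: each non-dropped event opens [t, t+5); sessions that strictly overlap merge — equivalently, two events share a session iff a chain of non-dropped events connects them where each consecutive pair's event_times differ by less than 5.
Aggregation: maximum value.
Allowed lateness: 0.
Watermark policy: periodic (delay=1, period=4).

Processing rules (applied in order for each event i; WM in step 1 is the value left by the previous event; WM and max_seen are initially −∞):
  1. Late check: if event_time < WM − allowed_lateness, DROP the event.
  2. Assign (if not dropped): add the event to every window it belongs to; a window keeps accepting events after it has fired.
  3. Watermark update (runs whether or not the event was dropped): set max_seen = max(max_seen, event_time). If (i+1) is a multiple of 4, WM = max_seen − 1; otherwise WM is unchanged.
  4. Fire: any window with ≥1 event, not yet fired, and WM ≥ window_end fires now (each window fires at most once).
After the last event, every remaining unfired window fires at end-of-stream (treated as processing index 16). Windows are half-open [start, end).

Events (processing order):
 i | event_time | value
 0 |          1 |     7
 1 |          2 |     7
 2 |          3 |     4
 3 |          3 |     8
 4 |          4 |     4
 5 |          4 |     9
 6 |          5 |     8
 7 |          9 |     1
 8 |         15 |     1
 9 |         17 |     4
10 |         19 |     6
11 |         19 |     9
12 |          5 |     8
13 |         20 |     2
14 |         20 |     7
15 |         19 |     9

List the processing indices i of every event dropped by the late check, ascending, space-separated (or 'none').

12

i=0 t=1 v=7: → [1,6); WM=−∞
i=1 t=2 v=7: → [1,7); WM=−∞
i=2 t=3 v=4: → [1,8); WM=−∞
i=3 t=3 v=8: → [1,8); WM=2
i=4 t=4 v=4: → [1,9); WM=2
i=5 t=4 v=9: → [1,9); WM=2
i=6 t=5 v=8: → [1,10); WM=2
i=7 t=9 v=1: → [1,14); WM=8
i=8 t=15 v=1: → [15,20); WM=8
i=9 t=17 v=4: → [15,22); WM=8
i=10 t=19 v=6: → [15,24); WM=8
i=11 t=19 v=9: → [15,24); WM=18
i=12 t=5 v=8: DROP (t<18-0); WM=18
i=13 t=20 v=2: → [15,25); WM=18
i=14 t=20 v=7: → [15,25); WM=18
i=15 t=19 v=9: → [15,25); WM=19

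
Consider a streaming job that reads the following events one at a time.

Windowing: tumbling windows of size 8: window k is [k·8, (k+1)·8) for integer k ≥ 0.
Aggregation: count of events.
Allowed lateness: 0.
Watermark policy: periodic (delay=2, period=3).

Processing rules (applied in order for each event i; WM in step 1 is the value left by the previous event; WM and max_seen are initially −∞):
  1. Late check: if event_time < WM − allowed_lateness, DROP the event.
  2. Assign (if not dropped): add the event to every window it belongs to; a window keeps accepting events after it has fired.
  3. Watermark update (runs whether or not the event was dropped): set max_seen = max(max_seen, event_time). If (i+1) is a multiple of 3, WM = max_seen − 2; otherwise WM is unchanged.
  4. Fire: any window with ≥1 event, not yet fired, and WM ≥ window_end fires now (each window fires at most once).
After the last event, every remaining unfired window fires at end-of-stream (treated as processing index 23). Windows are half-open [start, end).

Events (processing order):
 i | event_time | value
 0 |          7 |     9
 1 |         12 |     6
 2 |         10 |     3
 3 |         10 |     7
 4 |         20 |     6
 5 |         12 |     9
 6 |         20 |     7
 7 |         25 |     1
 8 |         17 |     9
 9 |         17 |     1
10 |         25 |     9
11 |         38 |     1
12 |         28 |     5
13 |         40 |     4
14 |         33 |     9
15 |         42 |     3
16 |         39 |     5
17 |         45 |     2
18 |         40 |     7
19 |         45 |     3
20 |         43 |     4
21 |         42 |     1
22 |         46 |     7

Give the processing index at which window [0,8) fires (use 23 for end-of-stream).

2

i=0 t=7 v=9: → [0,8); WM=−∞
i=1 t=12 v=6: → [8,16); WM=−∞
i=2 t=10 v=3: → [8,16); WM=10; [0,8) fires=1
i=3 t=10 v=7: → [8,16); WM=10
i=4 t=20 v=6: → [16,24); WM=10
i=5 t=12 v=9: → [8,16); WM=18; [8,16) fires=4
i=6 t=20 v=7: → [16,24); WM=18
i=7 t=25 v=1: → [24,32); WM=18
i=8 t=17 v=9: DROP (t<18-0); WM=23
i=9 t=17 v=1: DROP (t<23-0); WM=23
i=10 t=25 v=9: → [24,32); WM=23
i=11 t=38 v=1: → [32,40); WM=36; [16,24) fires=2 [24,32) fires=2
i=12 t=28 v=5: DROP (t<36-0); WM=36
i=13 t=40 v=4: → [40,48); WM=36
i=14 t=33 v=9: DROP (t<36-0); WM=38
i=15 t=42 v=3: → [40,48); WM=38
i=16 t=39 v=5: → [32,40); WM=38
i=17 t=45 v=2: → [40,48); WM=43; [32,40) fires=2
i=18 t=40 v=7: DROP (t<43-0); WM=43
i=19 t=45 v=3: → [40,48); WM=43
i=20 t=43 v=4: → [40,48); WM=43
i=21 t=42 v=1: DROP (t<43-0); WM=43
i=22 t=46 v=7: → [40,48); WM=43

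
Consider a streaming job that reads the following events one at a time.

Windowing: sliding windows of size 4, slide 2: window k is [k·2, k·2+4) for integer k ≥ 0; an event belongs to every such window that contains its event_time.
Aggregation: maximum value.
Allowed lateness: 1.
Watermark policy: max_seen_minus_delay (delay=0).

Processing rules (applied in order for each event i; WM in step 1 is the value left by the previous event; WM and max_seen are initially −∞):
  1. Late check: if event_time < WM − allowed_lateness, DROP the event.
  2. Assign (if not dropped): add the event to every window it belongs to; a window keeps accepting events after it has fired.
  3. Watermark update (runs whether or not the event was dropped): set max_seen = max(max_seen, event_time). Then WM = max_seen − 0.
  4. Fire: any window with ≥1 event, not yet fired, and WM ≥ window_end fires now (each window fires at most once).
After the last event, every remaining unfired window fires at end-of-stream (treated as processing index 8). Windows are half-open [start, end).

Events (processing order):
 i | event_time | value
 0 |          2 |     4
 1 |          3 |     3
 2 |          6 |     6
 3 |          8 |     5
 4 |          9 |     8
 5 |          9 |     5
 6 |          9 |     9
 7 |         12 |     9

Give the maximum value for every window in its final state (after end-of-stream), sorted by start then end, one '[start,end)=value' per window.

i=0 t=2 v=4: → [2,6),[0,4); WM=2
i=1 t=3 v=3: → [2,6),[0,4); WM=3
i=2 t=6 v=6: → [6,10),[4,8); WM=6; [0,4) fires=4 [2,6) fires=4
i=3 t=8 v=5: → [8,12),[6,10); WM=8; [4,8) fires=6
i=4 t=9 v=8: → [8,12),[6,10); WM=9
i=5 t=9 v=5: → [8,12),[6,10); WM=9
i=6 t=9 v=9: → [8,12),[6,10); WM=9
i=7 t=12 v=9: → [12,16),[10,14); WM=12; [6,10) fires=9 [8,12) fires=9

[0,4)=4 [2,6)=4 [4,8)=6 [6,10)=9 [8,12)=9 [10,14)=9 [12,16)=9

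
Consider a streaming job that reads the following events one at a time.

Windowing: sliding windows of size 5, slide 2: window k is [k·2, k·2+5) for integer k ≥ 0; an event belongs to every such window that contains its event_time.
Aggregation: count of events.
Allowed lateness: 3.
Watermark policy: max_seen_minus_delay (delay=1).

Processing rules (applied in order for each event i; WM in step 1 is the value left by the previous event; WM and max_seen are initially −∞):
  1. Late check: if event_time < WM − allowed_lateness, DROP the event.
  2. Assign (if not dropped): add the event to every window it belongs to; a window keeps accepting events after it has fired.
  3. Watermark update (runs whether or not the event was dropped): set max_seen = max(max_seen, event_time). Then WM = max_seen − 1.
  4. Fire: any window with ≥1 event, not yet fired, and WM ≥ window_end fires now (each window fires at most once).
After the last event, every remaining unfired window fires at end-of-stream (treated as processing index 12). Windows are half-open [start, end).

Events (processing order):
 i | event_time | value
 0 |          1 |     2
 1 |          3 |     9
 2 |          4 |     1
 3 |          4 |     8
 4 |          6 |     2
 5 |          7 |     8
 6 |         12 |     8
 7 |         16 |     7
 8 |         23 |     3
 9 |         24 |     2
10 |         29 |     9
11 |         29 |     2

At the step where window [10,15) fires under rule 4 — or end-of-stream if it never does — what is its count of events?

i=0 t=1 v=2: → [0,5); WM=0
i=1 t=3 v=9: → [2,7),[0,5); WM=2
i=2 t=4 v=1: → [4,9),[2,7),[0,5); WM=3
i=3 t=4 v=8: → [4,9),[2,7),[0,5); WM=3
i=4 t=6 v=2: → [6,11),[4,9),[2,7); WM=5; [0,5) fires=4
i=5 t=7 v=8: → [6,11),[4,9); WM=6
i=6 t=12 v=8: → [12,17),[10,15),[8,13); WM=11; [2,7) fires=4 [4,9) fires=4 [6,11) fires=2
i=7 t=16 v=7: → [16,21),[14,19),[12,17); WM=15; [8,13) fires=1 [10,15) fires=1
i=8 t=23 v=3: → [22,27),[20,25); WM=22; [12,17) fires=2 [14,19) fires=1 [16,21) fires=1
i=9 t=24 v=2: → [24,29),[22,27),[20,25); WM=23
i=10 t=29 v=9: → [28,33),[26,31); WM=28; [20,25) fires=2 [22,27) fires=2
i=11 t=29 v=2: → [28,33),[26,31); WM=28

1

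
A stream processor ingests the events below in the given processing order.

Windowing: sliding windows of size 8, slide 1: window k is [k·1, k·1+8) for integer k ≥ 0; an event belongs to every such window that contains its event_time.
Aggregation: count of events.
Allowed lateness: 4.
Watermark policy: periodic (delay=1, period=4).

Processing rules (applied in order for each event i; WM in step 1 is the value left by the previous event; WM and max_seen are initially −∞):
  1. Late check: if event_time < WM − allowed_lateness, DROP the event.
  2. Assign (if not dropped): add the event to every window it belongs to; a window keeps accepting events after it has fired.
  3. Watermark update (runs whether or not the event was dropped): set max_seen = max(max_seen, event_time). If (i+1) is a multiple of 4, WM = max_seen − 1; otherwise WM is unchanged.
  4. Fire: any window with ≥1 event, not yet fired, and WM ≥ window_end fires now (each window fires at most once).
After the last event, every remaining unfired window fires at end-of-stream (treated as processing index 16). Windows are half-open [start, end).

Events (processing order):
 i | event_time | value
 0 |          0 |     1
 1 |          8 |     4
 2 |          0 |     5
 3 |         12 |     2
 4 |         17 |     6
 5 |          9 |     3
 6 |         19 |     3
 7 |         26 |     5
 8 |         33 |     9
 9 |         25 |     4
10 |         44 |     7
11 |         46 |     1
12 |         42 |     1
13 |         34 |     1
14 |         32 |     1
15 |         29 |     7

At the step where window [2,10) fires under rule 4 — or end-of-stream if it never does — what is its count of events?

i=0 t=0 v=1: → [0,8); WM=−∞
i=1 t=8 v=4: → [8,16),[7,15),[6,14),[5,13),[4,12),[3,11),[2,10),[1,9); WM=−∞
i=2 t=0 v=5: → [0,8); WM=−∞
i=3 t=12 v=2: → [12,20),[11,19),[10,18),[9,17),[8,16),[7,15),[6,14),[5,13); WM=11; [0,8) fires=2 [1,9) fires=1 [2,10) fires=1 [3,11) fires=1
i=4 t=17 v=6: → [17,25),[16,24),[15,23),[14,22),[13,21),[12,20),[11,19),[10,18); WM=11
i=5 t=9 v=3: → [9,17),[8,16),[7,15),[6,14),[5,13),[4,12),[3,11),[2,10); WM=11
i=6 t=19 v=3: → [19,27),[18,26),[17,25),[16,24),[15,23),[14,22),[13,21),[12,20); WM=11
i=7 t=26 v=5: → [26,34),[25,33),[24,32),[23,31),[22,30),[21,29),[20,28),[19,27); WM=25; [4,12) fires=2 [5,13) fires=3 [6,14) fires=3 [7,15) fires=3 [8,16) fires=3 [9,17) fires=2 [10,18) fires=2 [11,19) fires=2 [12,20) fires=3 [13,21) fires=2 [14,22) fires=2 [15,23) fires=2 [16,24) fires=2 [17,25) fires=2
i=8 t=33 v=9: → [33,41),[32,40),[31,39),[30,38),[29,37),[28,36),[27,35),[26,34); WM=25
i=9 t=25 v=4: → [25,33),[24,32),[23,31),[22,30),[21,29),[20,28),[19,27),[18,26); WM=25
i=10 t=44 v=7: → [44,52),[43,51),[42,50),[41,49),[40,48),[39,47),[38,46),[37,45); WM=25
i=11 t=46 v=1: → [46,54),[45,53),[44,52),[43,51),[42,50),[41,49),[40,48),[39,47); WM=45; [18,26) fires=2 [19,27) fires=3 [20,28) fires=2 [21,29) fires=2 [22,30) fires=2 [23,31) fires=2 [24,32) fires=2 [25,33) fires=2 [26,34) fires=2 [27,35) fires=1 [28,36) fires=1 [29,37) fires=1 [30,38) fires=1 [31,39) fires=1 [32,40) fires=1 [33,41) fires=1 [37,45) fires=1
i=12 t=42 v=1: → [42,50),[41,49),[40,48),[39,47),[38,46),[37,45),[36,44),[35,43); WM=45; [35,43) fires=1 [36,44) fires=1
i=13 t=34 v=1: DROP (t<45-4); WM=45
i=14 t=32 v=1: DROP (t<45-4); WM=45
i=15 t=29 v=7: DROP (t<45-4); WM=45

1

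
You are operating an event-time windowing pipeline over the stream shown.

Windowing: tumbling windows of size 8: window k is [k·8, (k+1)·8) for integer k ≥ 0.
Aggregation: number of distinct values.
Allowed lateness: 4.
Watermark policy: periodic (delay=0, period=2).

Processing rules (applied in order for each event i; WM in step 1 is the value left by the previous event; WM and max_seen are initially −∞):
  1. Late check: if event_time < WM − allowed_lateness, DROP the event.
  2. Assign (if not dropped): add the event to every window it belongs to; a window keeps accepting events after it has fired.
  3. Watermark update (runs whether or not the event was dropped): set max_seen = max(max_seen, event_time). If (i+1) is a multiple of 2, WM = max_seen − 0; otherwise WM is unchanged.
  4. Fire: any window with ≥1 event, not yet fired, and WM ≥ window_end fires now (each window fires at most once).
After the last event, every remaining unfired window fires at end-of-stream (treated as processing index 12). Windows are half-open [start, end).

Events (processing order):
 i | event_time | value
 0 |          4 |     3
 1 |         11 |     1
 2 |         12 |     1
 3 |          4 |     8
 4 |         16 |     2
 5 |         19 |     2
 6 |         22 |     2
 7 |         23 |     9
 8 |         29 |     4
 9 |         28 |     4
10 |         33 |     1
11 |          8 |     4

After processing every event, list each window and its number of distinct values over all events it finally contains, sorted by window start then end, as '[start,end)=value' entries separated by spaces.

i=0 t=4 v=3: → [0,8); WM=−∞
i=1 t=11 v=1: → [8,16); WM=11; [0,8) fires=1
i=2 t=12 v=1: → [8,16); WM=11
i=3 t=4 v=8: DROP (t<11-4); WM=12
i=4 t=16 v=2: → [16,24); WM=12
i=5 t=19 v=2: → [16,24); WM=19; [8,16) fires=1
i=6 t=22 v=2: → [16,24); WM=19
i=7 t=23 v=9: → [16,24); WM=23
i=8 t=29 v=4: → [24,32); WM=23
i=9 t=28 v=4: → [24,32); WM=29; [16,24) fires=2
i=10 t=33 v=1: → [32,40); WM=29
i=11 t=8 v=4: DROP (t<29-4); WM=33; [24,32) fires=1

[0,8)=1 [8,16)=1 [16,24)=2 [24,32)=1 [32,40)=1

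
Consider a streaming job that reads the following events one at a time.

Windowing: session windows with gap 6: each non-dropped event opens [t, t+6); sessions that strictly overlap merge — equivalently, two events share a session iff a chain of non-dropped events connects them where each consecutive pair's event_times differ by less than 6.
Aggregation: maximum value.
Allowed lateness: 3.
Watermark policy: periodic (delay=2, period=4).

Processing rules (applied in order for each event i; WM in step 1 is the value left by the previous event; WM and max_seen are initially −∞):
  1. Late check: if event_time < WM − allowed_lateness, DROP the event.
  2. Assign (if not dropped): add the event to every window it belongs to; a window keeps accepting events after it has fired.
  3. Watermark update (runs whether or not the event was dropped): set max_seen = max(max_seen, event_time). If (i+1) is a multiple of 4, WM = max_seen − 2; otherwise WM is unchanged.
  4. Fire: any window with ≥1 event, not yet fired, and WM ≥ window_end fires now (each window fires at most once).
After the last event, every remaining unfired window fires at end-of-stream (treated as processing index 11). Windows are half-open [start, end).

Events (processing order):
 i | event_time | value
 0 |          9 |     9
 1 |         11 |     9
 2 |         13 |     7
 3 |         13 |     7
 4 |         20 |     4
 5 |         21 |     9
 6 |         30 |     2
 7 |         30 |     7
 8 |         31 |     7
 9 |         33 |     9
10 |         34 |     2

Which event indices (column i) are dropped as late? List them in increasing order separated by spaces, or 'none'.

none

i=0 t=9 v=9: → [9,15); WM=−∞
i=1 t=11 v=9: → [9,17); WM=−∞
i=2 t=13 v=7: → [9,19); WM=−∞
i=3 t=13 v=7: → [9,19); WM=11
i=4 t=20 v=4: → [20,26); WM=11
i=5 t=21 v=9: → [20,27); WM=11
i=6 t=30 v=2: → [30,36); WM=11
i=7 t=30 v=7: → [30,36); WM=28
i=8 t=31 v=7: → [30,37); WM=28
i=9 t=33 v=9: → [30,39); WM=28
i=10 t=34 v=2: → [30,40); WM=28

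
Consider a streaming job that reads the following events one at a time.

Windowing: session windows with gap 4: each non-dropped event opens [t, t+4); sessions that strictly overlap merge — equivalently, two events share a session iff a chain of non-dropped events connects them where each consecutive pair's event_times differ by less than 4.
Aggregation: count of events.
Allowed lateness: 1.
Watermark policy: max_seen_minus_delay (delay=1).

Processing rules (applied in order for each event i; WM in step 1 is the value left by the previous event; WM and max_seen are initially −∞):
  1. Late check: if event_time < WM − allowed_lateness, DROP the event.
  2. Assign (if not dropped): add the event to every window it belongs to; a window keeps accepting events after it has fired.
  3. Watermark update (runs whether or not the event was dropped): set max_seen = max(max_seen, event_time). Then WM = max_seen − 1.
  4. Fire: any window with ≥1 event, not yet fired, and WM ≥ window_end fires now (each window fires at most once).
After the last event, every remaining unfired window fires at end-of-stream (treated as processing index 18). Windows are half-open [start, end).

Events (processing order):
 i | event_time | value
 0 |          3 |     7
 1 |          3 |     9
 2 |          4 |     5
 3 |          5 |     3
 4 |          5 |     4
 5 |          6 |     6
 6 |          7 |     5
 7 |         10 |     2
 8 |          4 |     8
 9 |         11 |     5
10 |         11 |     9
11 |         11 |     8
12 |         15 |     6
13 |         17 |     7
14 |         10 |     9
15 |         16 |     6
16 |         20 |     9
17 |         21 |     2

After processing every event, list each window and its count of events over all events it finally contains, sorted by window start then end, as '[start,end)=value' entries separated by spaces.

[3,15)=11 [15,25)=5

i=0 t=3 v=7: → [3,7); WM=2
i=1 t=3 v=9: → [3,7); WM=2
i=2 t=4 v=5: → [3,8); WM=3
i=3 t=5 v=3: → [3,9); WM=4
i=4 t=5 v=4: → [3,9); WM=4
i=5 t=6 v=6: → [3,10); WM=5
i=6 t=7 v=5: → [3,11); WM=6
i=7 t=10 v=2: → [3,14); WM=9
i=8 t=4 v=8: DROP (t<9-1); WM=9
i=9 t=11 v=5: → [3,15); WM=10
i=10 t=11 v=9: → [3,15); WM=10
i=11 t=11 v=8: → [3,15); WM=10
i=12 t=15 v=6: → [15,19); WM=14
i=13 t=17 v=7: → [15,21); WM=16
i=14 t=10 v=9: DROP (t<16-1); WM=16
i=15 t=16 v=6: → [15,21); WM=16
i=16 t=20 v=9: → [15,24); WM=19
i=17 t=21 v=2: → [15,25); WM=20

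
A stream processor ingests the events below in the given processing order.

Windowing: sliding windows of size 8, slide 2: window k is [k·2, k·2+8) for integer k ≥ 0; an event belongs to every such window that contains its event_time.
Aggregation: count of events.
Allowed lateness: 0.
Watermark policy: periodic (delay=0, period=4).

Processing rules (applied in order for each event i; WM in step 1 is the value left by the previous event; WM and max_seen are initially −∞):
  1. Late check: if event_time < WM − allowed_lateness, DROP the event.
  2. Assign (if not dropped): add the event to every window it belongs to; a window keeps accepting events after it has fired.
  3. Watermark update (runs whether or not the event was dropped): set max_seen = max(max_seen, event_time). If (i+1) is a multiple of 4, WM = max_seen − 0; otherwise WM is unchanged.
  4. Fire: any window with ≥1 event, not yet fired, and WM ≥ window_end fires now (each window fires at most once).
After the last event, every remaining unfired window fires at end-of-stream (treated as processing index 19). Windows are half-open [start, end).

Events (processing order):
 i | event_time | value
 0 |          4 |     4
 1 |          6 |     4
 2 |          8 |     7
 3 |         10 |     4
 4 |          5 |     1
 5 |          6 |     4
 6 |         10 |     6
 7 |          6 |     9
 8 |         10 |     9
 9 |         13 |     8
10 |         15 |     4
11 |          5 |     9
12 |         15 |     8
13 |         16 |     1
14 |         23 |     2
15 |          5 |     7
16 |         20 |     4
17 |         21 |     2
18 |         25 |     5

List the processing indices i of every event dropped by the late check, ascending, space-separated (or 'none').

4 5 7 11 15 16 17

i=0 t=4 v=4: → [4,12),[2,10),[0,8); WM=−∞
i=1 t=6 v=4: → [6,14),[4,12),[2,10),[0,8); WM=−∞
i=2 t=8 v=7: → [8,16),[6,14),[4,12),[2,10); WM=−∞
i=3 t=10 v=4: → [10,18),[8,16),[6,14),[4,12); WM=10; [0,8) fires=2 [2,10) fires=3
i=4 t=5 v=1: DROP (t<10-0); WM=10
i=5 t=6 v=4: DROP (t<10-0); WM=10
i=6 t=10 v=6: → [10,18),[8,16),[6,14),[4,12); WM=10
i=7 t=6 v=9: DROP (t<10-0); WM=10
i=8 t=10 v=9: → [10,18),[8,16),[6,14),[4,12); WM=10
i=9 t=13 v=8: → [12,20),[10,18),[8,16),[6,14); WM=10
i=10 t=15 v=4: → [14,22),[12,20),[10,18),[8,16); WM=10
i=11 t=5 v=9: DROP (t<10-0); WM=15; [4,12) fires=6 [6,14) fires=6
i=12 t=15 v=8: → [14,22),[12,20),[10,18),[8,16); WM=15
i=13 t=16 v=1: → [16,24),[14,22),[12,20),[10,18); WM=15
i=14 t=23 v=2: → [22,30),[20,28),[18,26),[16,24); WM=15
i=15 t=5 v=7: DROP (t<15-0); WM=23; [8,16) fires=7 [10,18) fires=7 [12,20) fires=4 [14,22) fires=3
i=16 t=20 v=4: DROP (t<23-0); WM=23
i=17 t=21 v=2: DROP (t<23-0); WM=23
i=18 t=25 v=5: → [24,32),[22,30),[20,28),[18,26); WM=23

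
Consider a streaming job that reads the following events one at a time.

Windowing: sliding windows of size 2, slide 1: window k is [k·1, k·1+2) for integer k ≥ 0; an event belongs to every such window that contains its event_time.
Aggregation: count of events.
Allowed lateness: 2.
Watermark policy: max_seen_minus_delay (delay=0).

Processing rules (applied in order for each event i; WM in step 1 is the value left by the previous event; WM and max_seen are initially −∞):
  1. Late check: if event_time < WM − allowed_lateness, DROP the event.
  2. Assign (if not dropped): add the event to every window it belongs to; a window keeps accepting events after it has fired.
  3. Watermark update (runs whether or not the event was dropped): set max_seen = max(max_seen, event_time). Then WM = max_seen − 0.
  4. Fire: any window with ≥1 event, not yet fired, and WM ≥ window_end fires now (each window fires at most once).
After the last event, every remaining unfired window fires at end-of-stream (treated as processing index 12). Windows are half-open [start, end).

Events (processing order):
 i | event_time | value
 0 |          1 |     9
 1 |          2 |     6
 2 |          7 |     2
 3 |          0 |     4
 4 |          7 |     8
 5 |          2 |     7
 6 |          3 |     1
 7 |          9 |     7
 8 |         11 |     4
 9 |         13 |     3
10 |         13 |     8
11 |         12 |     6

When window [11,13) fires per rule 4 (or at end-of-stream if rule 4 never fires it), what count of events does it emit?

1

i=0 t=1 v=9: → [1,3),[0,2); WM=1
i=1 t=2 v=6: → [2,4),[1,3); WM=2; [0,2) fires=1
i=2 t=7 v=2: → [7,9),[6,8); WM=7; [1,3) fires=2 [2,4) fires=1
i=3 t=0 v=4: DROP (t<7-2); WM=7
i=4 t=7 v=8: → [7,9),[6,8); WM=7
i=5 t=2 v=7: DROP (t<7-2); WM=7
i=6 t=3 v=1: DROP (t<7-2); WM=7
i=7 t=9 v=7: → [9,11),[8,10); WM=9; [6,8) fires=2 [7,9) fires=2
i=8 t=11 v=4: → [11,13),[10,12); WM=11; [8,10) fires=1 [9,11) fires=1
i=9 t=13 v=3: → [13,15),[12,14); WM=13; [10,12) fires=1 [11,13) fires=1
i=10 t=13 v=8: → [13,15),[12,14); WM=13
i=11 t=12 v=6: → [12,14),[11,13); WM=13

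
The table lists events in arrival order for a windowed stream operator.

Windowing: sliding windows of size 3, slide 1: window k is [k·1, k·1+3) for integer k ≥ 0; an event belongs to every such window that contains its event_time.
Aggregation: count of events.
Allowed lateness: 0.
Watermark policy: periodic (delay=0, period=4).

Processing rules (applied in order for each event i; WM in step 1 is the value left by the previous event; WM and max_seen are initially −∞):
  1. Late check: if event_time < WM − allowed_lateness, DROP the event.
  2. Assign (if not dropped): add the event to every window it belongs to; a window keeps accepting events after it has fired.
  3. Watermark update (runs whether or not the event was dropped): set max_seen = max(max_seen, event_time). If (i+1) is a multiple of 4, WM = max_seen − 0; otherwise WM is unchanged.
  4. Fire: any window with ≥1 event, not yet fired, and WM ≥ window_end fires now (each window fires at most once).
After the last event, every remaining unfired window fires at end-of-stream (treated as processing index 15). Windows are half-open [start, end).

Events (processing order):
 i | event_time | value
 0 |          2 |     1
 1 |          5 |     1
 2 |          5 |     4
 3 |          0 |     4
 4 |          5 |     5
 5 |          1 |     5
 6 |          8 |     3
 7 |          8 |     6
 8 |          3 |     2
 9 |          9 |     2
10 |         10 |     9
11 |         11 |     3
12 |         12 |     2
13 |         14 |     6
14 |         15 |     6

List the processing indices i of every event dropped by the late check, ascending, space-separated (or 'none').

5 8

i=0 t=2 v=1: → [2,5),[1,4),[0,3); WM=−∞
i=1 t=5 v=1: → [5,8),[4,7),[3,6); WM=−∞
i=2 t=5 v=4: → [5,8),[4,7),[3,6); WM=−∞
i=3 t=0 v=4: → [0,3); WM=5; [0,3) fires=2 [1,4) fires=1 [2,5) fires=1
i=4 t=5 v=5: → [5,8),[4,7),[3,6); WM=5
i=5 t=1 v=5: DROP (t<5-0); WM=5
i=6 t=8 v=3: → [8,11),[7,10),[6,9); WM=5
i=7 t=8 v=6: → [8,11),[7,10),[6,9); WM=8; [3,6) fires=3 [4,7) fires=3 [5,8) fires=3
i=8 t=3 v=2: DROP (t<8-0); WM=8
i=9 t=9 v=2: → [9,12),[8,11),[7,10); WM=8
i=10 t=10 v=9: → [10,13),[9,12),[8,11); WM=8
i=11 t=11 v=3: → [11,14),[10,13),[9,12); WM=11; [6,9) fires=2 [7,10) fires=3 [8,11) fires=4
i=12 t=12 v=2: → [12,15),[11,14),[10,13); WM=11
i=13 t=14 v=6: → [14,17),[13,16),[12,15); WM=11
i=14 t=15 v=6: → [15,18),[14,17),[13,16); WM=11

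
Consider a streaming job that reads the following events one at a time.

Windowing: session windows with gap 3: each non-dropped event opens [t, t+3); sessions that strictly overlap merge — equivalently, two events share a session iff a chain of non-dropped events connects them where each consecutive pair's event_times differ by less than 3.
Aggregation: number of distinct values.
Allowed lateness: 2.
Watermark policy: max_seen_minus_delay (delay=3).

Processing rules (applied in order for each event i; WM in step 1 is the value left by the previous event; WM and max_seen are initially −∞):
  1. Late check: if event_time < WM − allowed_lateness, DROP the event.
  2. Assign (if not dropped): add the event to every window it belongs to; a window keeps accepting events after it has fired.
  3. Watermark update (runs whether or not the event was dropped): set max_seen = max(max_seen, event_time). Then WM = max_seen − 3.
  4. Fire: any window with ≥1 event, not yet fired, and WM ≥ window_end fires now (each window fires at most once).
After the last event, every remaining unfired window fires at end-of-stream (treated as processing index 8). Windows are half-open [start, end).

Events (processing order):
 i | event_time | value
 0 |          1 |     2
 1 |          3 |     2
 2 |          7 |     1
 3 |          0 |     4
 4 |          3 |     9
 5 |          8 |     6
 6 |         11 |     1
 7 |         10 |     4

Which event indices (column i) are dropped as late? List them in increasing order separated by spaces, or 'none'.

i=0 t=1 v=2: → [1,4); WM=-2
i=1 t=3 v=2: → [1,6); WM=0
i=2 t=7 v=1: → [7,10); WM=4
i=3 t=0 v=4: DROP (t<4-2); WM=4
i=4 t=3 v=9: → [1,6); WM=4
i=5 t=8 v=6: → [7,11); WM=5
i=6 t=11 v=1: → [11,14); WM=8
i=7 t=10 v=4: → [7,14); WM=8

3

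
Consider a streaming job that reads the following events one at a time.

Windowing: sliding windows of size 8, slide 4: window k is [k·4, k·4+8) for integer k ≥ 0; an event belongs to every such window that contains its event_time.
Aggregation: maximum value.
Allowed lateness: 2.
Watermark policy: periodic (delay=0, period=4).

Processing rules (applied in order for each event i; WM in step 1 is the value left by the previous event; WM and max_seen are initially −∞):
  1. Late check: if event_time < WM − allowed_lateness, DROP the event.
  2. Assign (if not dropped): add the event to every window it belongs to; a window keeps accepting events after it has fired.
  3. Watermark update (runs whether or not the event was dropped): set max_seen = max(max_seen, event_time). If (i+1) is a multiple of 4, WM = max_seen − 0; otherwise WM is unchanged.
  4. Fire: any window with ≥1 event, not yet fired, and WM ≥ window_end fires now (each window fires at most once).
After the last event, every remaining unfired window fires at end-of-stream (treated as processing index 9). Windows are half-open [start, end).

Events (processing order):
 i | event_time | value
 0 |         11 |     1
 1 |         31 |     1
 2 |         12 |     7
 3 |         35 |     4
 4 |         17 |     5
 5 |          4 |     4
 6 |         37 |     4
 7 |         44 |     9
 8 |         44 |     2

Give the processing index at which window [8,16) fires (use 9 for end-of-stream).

3

i=0 t=11 v=1: → [8,16),[4,12); WM=−∞
i=1 t=31 v=1: → [28,36),[24,32); WM=−∞
i=2 t=12 v=7: → [12,20),[8,16); WM=−∞
i=3 t=35 v=4: → [32,40),[28,36); WM=35; [4,12) fires=1 [8,16) fires=7 [12,20) fires=7 [24,32) fires=1
i=4 t=17 v=5: DROP (t<35-2); WM=35
i=5 t=4 v=4: DROP (t<35-2); WM=35
i=6 t=37 v=4: → [36,44),[32,40); WM=35
i=7 t=44 v=9: → [44,52),[40,48); WM=44; [28,36) fires=4 [32,40) fires=4 [36,44) fires=4
i=8 t=44 v=2: → [44,52),[40,48); WM=44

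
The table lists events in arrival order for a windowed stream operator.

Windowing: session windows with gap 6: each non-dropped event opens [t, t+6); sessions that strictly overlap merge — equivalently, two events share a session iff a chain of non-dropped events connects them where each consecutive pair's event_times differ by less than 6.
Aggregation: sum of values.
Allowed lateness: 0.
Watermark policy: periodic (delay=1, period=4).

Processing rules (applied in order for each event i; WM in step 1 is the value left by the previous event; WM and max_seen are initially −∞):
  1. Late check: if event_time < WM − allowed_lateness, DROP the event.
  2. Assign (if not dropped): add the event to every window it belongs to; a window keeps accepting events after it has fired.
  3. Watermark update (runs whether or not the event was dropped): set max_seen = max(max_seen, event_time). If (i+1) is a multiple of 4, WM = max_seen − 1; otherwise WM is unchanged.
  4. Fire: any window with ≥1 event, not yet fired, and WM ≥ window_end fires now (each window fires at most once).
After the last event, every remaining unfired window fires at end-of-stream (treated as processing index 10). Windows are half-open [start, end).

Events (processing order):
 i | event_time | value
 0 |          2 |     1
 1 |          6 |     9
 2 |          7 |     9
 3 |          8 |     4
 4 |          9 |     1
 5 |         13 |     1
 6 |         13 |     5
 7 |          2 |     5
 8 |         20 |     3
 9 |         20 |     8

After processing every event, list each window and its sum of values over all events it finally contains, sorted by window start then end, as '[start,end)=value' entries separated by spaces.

[2,19)=30 [20,26)=11

i=0 t=2 v=1: → [2,8); WM=−∞
i=1 t=6 v=9: → [2,12); WM=−∞
i=2 t=7 v=9: → [2,13); WM=−∞
i=3 t=8 v=4: → [2,14); WM=7
i=4 t=9 v=1: → [2,15); WM=7
i=5 t=13 v=1: → [2,19); WM=7
i=6 t=13 v=5: → [2,19); WM=7
i=7 t=2 v=5: DROP (t<7-0); WM=12
i=8 t=20 v=3: → [20,26); WM=12
i=9 t=20 v=8: → [20,26); WM=12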